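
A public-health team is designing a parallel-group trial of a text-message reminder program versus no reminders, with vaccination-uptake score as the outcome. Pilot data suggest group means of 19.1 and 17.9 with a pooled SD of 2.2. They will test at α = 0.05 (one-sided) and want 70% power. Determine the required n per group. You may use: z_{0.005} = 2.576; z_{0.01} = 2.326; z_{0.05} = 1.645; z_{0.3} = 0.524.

Cohen's d = |M₁ − M₂| / SD_pooled = |19.1 − 17.9| / 2.2 = 1.2 / 2.2 = 0.545.
For two independent groups with equal n: n = 2·((z_{α} + z_β) / d)².
z_{α} + z_β = 1.645 + 0.524 = 2.169.
n = 2 × (2.169 / 0.545)² = 2 × 3.980² = 2 × 15.84 = 31.7.
Round up to the next whole participant.

n = 32 per group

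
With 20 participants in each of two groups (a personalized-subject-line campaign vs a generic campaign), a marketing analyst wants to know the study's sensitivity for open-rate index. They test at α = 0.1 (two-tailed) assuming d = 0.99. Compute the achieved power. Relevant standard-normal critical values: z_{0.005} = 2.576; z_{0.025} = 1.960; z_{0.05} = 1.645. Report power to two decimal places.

For two equal groups, power = Φ(d·√(n/2) − z_{α/2}).
d·√(n/2) = 0.99 × √(20/2) = 0.99 × 3.162 = 3.131.
z_β = 3.131 − 1.645 = 1.486.
Power = Φ(1.486) = 0.931.

power ≈ 0.93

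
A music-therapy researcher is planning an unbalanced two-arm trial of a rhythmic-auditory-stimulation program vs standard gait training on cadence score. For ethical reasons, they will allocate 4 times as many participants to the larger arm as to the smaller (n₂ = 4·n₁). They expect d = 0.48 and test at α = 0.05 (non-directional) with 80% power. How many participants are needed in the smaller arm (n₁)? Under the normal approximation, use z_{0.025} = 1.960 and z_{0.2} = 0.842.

n₁ = 43

With allocation ratio k = n₂/n₁ = 4, Var(x̄₁−x̄₂) = σ²(1/n₁ + 1/(k·n₁)) = σ²·(k+1)/(k·n₁).
So n₁ = (1 + 1/k)·((z_{α/2} + z_β)/d)² = 1.250 × (2.802/0.48)².
n₁ = 1.250 × 34.08 = 42.6.
Round up: n₁ = 43, giving n₂ = 4 × 43 = 172.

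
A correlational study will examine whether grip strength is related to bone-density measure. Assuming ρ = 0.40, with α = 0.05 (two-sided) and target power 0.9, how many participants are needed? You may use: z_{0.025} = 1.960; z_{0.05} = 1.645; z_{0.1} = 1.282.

Fisher's z: C = ½·ln((1+r)/(1−r)) = ½·ln(2.3333) = 0.4236.
n = ((z_{α/2} + z_β)/C)² + 3.
(1.960 + 1.282) / 0.4236 = 3.242 / 0.4236 = 7.653.
n = 7.653² + 3 = 58.58 + 3 = 61.6.
Round up.

n = 62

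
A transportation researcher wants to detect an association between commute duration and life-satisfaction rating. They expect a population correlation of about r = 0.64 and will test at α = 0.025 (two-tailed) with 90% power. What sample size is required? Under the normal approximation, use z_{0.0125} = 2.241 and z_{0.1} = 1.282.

n = 25

Fisher's z: C = ½·ln((1+r)/(1−r)) = ½·ln(4.5556) = 0.7582.
n = ((z_{α/2} + z_β)/C)² + 3.
(2.241 + 1.282) / 0.7582 = 3.523 / 0.7582 = 4.647.
n = 4.647² + 3 = 21.59 + 3 = 24.6.
Round up.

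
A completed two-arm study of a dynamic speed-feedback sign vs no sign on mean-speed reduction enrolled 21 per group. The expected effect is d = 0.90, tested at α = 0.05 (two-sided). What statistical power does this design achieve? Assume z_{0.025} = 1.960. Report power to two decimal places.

For two equal groups, power = Φ(d·√(n/2) − z_{α/2}).
d·√(n/2) = 0.90 × √(21/2) = 0.90 × 3.240 = 2.916.
z_β = 2.916 − 1.960 = 0.956.
Power = Φ(0.956) = 0.831.

power ≈ 0.83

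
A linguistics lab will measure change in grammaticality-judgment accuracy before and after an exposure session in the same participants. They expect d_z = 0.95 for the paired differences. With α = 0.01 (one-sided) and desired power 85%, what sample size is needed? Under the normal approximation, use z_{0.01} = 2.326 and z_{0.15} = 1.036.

n = 13 pairs

For a paired (one-sample on differences) test: n = ((z_{α} + z_β) / d)².
z_{α} + z_β = 2.326 + 1.036 = 3.362.
n = (3.362 / 0.95)² = 3.539² = 12.52.
Round up.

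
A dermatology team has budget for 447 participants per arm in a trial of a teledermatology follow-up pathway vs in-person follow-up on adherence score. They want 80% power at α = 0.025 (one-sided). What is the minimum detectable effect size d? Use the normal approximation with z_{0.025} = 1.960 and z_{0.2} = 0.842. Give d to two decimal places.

For two independent groups of n = 447 each: d_min = (z_{α} + z_β)·√(2/n).
z-sum = 1.960 + 0.842 = 2.802.
d_min = 2.802 × √(2/447) = 2.802 × 0.0669 = 0.187.

d_min ≈ 0.19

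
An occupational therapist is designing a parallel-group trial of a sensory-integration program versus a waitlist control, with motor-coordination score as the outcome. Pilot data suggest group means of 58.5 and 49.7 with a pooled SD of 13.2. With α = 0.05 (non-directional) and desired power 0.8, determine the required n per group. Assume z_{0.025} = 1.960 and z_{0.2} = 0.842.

Cohen's d = |M₁ − M₂| / SD_pooled = |58.5 − 49.7| / 13.2 = 8.8 / 13.2 = 0.667.
For two independent groups with equal n: n = 2·((z_{α/2} + z_β) / d)².
z_{α/2} + z_β = 1.960 + 0.842 = 2.802.
n = 2 × (2.802 / 0.667)² = 2 × 4.201² = 2 × 17.65 = 35.3.
Round up to the next whole participant.

n = 36 per group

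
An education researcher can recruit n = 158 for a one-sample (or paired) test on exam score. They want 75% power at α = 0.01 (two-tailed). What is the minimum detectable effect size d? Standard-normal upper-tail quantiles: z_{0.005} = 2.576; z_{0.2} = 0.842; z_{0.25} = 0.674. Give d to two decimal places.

For a single sample (or paired design) of n = 158: d_min = (z_{α/2} + z_β)/√n.
z-sum = 2.576 + 0.674 = 3.250.
d_min = 3.250 / √158 = 3.250 / 12.570 = 0.259.

d_min ≈ 0.26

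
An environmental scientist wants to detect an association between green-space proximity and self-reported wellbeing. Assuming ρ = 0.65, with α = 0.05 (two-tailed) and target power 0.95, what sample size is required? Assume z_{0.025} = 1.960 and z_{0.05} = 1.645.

Fisher's z: C = ½·ln((1+r)/(1−r)) = ½·ln(4.7143) = 0.7753.
n = ((z_{α/2} + z_β)/C)² + 3.
(1.960 + 1.645) / 0.7753 = 3.605 / 0.7753 = 4.650.
n = 4.650² + 3 = 21.62 + 3 = 24.6.
Round up.

n = 25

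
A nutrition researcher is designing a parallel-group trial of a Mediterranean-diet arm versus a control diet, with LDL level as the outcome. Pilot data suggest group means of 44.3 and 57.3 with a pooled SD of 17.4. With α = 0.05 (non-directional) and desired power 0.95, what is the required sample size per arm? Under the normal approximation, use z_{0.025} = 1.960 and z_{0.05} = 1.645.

n = 47 per group

Cohen's d = |M₁ − M₂| / SD_pooled = |44.3 − 57.3| / 17.4 = 13.0 / 17.4 = 0.747.
For two independent groups with equal n: n = 2·((z_{α/2} + z_β) / d)².
z_{α/2} + z_β = 1.960 + 1.645 = 3.605.
n = 2 × (3.605 / 0.747)² = 2 × 4.826² = 2 × 23.29 = 46.6.
Round up to the next whole participant.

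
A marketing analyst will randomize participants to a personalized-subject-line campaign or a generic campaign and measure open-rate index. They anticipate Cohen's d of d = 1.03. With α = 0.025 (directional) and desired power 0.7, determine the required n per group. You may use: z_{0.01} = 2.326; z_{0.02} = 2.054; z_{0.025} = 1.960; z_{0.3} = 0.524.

For two independent groups with equal n: n = 2·((z_{α} + z_β) / d)².
z_{α} + z_β = 1.960 + 0.524 = 2.484.
n = 2 × (2.484 / 1.03)² = 2 × 2.412² = 2 × 5.82 = 11.6.
Round up to the next whole participant.

n = 12 per group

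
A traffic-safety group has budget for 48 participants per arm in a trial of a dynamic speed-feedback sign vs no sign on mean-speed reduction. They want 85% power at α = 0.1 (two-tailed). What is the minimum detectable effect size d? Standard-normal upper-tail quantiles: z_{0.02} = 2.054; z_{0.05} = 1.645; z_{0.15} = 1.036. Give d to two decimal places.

For two independent groups of n = 48 each: d_min = (z_{α/2} + z_β)·√(2/n).
z-sum = 1.645 + 1.036 = 2.681.
d_min = 2.681 × √(2/48) = 2.681 × 0.2041 = 0.547.

d_min ≈ 0.55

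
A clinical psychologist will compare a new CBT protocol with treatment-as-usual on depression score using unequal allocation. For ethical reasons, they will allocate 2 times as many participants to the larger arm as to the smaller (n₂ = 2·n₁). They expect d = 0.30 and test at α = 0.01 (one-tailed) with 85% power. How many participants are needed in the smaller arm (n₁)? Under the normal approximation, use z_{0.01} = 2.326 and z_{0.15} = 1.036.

n₁ = 189

With allocation ratio k = n₂/n₁ = 2, Var(x̄₁−x̄₂) = σ²(1/n₁ + 1/(k·n₁)) = σ²·(k+1)/(k·n₁).
So n₁ = (1 + 1/k)·((z_{α} + z_β)/d)² = 1.500 × (3.362/0.30)².
n₁ = 1.500 × 125.59 = 188.4.
Round up: n₁ = 189, giving n₂ = 2 × 189 = 378.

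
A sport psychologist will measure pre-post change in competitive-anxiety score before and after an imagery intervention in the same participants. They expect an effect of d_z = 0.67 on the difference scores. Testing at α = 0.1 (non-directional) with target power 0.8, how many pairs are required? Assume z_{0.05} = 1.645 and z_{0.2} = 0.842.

n = 14 pairs

For a paired (one-sample on differences) test: n = ((z_{α/2} + z_β) / d)².
z_{α/2} + z_β = 1.645 + 0.842 = 2.487.
n = (2.487 / 0.67)² = 3.712² = 13.78.
Round up.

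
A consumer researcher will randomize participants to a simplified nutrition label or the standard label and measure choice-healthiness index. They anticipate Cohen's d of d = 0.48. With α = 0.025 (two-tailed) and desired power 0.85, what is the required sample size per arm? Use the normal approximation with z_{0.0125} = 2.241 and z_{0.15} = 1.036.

For two independent groups with equal n: n = 2·((z_{α/2} + z_β) / d)².
z_{α/2} + z_β = 2.241 + 1.036 = 3.277.
n = 2 × (3.277 / 0.48)² = 2 × 6.827² = 2 × 46.61 = 93.2.
Round up to the next whole participant.

n = 94 per group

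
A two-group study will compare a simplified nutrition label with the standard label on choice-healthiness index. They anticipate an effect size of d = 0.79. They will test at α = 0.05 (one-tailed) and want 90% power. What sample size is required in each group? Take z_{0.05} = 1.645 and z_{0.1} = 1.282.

n = 28 per group

For two independent groups with equal n: n = 2·((z_{α} + z_β) / d)².
z_{α} + z_β = 1.645 + 1.282 = 2.927.
n = 2 × (2.927 / 0.79)² = 2 × 3.705² = 2 × 13.73 = 27.5.
Round up to the next whole participant.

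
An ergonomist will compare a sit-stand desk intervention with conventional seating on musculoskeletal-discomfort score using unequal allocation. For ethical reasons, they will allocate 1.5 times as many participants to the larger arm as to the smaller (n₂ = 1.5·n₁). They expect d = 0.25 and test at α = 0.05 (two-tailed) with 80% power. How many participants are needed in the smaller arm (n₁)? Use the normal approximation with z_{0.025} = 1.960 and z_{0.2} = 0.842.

With allocation ratio k = n₂/n₁ = 1.5, Var(x̄₁−x̄₂) = σ²(1/n₁ + 1/(k·n₁)) = σ²·(k+1)/(k·n₁).
So n₁ = (1 + 1/k)·((z_{α/2} + z_β)/d)² = 1.667 × (2.802/0.25)².
n₁ = 1.667 × 125.62 = 209.4.
Round up: n₁ = 210, giving n₂ = 1.5 × 210 = 315.

n₁ = 210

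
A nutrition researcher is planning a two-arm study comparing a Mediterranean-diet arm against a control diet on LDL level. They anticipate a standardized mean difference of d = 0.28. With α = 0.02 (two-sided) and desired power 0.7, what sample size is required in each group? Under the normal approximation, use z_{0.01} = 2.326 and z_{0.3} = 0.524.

For two independent groups with equal n: n = 2·((z_{α/2} + z_β) / d)².
z_{α/2} + z_β = 2.326 + 0.524 = 2.850.
n = 2 × (2.850 / 0.28)² = 2 × 10.179² = 2 × 103.60 = 207.2.
Round up to the next whole participant.

n = 208 per group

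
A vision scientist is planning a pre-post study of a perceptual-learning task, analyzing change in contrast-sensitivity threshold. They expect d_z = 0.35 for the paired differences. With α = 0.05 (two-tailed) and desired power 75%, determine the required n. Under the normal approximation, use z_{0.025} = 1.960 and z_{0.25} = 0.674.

n = 57 pairs

For a paired (one-sample on differences) test: n = ((z_{α/2} + z_β) / d)².
z_{α/2} + z_β = 1.960 + 0.674 = 2.634.
n = (2.634 / 0.35)² = 7.526² = 56.64.
Round up.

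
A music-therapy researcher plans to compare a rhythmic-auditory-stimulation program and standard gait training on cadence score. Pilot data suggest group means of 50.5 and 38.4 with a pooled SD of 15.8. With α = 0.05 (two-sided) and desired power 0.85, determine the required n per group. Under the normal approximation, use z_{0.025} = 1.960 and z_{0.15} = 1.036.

n = 31 per group

Cohen's d = |M₁ − M₂| / SD_pooled = |50.5 − 38.4| / 15.8 = 12.1 / 15.8 = 0.766.
For two independent groups with equal n: n = 2·((z_{α/2} + z_β) / d)².
z_{α/2} + z_β = 1.960 + 1.036 = 2.996.
n = 2 × (2.996 / 0.766)² = 2 × 3.911² = 2 × 15.30 = 30.6.
Round up to the next whole participant.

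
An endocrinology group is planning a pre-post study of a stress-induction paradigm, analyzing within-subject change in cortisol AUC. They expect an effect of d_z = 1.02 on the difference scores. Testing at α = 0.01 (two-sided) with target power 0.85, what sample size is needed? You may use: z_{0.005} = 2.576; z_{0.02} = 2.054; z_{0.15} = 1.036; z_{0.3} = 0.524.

For a paired (one-sample on differences) test: n = ((z_{α/2} + z_β) / d)².
z_{α/2} + z_β = 2.576 + 1.036 = 3.612.
n = (3.612 / 1.02)² = 3.541² = 12.54.
Round up.

n = 13 pairs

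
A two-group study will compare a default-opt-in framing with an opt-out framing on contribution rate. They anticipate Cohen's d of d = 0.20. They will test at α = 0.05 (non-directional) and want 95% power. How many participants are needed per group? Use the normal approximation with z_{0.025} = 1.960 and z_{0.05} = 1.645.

n = 650 per group

For two independent groups with equal n: n = 2·((z_{α/2} + z_β) / d)².
z_{α/2} + z_β = 1.960 + 1.645 = 3.605.
n = 2 × (3.605 / 0.20)² = 2 × 18.025² = 2 × 324.90 = 649.8.
Round up to the next whole participant.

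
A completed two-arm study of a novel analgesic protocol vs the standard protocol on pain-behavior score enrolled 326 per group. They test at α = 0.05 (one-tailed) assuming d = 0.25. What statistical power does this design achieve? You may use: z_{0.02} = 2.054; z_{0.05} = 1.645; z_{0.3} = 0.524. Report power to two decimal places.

For two equal groups, power = Φ(d·√(n/2) − z_{α}).
d·√(n/2) = 0.25 × √(326/2) = 0.25 × 12.767 = 3.192.
z_β = 3.192 − 1.645 = 1.547.
Power = Φ(1.547) = 0.939.

power ≈ 0.94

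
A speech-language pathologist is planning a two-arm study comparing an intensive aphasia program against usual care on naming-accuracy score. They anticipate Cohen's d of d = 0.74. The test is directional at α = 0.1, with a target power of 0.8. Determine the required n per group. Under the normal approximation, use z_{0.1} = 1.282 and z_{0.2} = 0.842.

n = 17 per group

For two independent groups with equal n: n = 2·((z_{α} + z_β) / d)².
z_{α} + z_β = 1.282 + 0.842 = 2.124.
n = 2 × (2.124 / 0.74)² = 2 × 2.870² = 2 × 8.24 = 16.5.
Round up to the next whole participant.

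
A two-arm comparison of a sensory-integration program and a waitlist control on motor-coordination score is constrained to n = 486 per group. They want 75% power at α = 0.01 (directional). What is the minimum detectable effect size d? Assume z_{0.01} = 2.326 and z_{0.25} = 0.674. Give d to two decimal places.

For two independent groups of n = 486 each: d_min = (z_{α} + z_β)·√(2/n).
z-sum = 2.326 + 0.674 = 3.000.
d_min = 3.000 × √(2/486) = 3.000 × 0.0642 = 0.192.

d_min ≈ 0.19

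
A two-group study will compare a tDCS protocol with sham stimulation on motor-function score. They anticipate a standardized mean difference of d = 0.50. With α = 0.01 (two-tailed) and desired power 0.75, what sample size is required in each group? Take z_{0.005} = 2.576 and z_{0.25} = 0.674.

n = 85 per group

For two independent groups with equal n: n = 2·((z_{α/2} + z_β) / d)².
z_{α/2} + z_β = 2.576 + 0.674 = 3.250.
n = 2 × (3.250 / 0.50)² = 2 × 6.500² = 2 × 42.25 = 84.5.
Round up to the next whole participant.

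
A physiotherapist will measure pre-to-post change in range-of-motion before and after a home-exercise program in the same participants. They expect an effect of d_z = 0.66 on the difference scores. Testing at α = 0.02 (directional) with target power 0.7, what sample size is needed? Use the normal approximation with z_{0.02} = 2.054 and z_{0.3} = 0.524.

For a paired (one-sample on differences) test: n = ((z_{α} + z_β) / d)².
z_{α} + z_β = 2.054 + 0.524 = 2.578.
n = (2.578 / 0.66)² = 3.906² = 15.26.
Round up.

n = 16 pairs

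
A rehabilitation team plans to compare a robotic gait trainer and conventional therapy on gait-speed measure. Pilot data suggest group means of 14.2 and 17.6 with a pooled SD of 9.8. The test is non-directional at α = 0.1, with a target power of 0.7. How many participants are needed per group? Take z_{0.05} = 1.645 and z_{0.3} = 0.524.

Cohen's d = |M₁ − M₂| / SD_pooled = |14.2 − 17.6| / 9.8 = 3.4 / 9.8 = 0.347.
For two independent groups with equal n: n = 2·((z_{α/2} + z_β) / d)².
z_{α/2} + z_β = 1.645 + 0.524 = 2.169.
n = 2 × (2.169 / 0.347)² = 2 × 6.251² = 2 × 39.07 = 78.1.
Round up to the next whole participant.

n = 79 per group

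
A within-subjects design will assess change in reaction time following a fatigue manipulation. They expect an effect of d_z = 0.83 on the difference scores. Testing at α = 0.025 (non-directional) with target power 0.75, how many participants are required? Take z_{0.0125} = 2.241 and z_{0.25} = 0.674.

For a paired (one-sample on differences) test: n = ((z_{α/2} + z_β) / d)².
z_{α/2} + z_β = 2.241 + 0.674 = 2.915.
n = (2.915 / 0.83)² = 3.512² = 12.33.
Round up.

n = 13 pairs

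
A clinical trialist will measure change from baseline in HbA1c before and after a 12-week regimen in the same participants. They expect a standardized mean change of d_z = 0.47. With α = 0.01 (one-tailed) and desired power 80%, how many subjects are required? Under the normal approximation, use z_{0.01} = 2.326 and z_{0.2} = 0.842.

n = 46 pairs

For a paired (one-sample on differences) test: n = ((z_{α} + z_β) / d)².
z_{α} + z_β = 2.326 + 0.842 = 3.168.
n = (3.168 / 0.47)² = 6.740² = 45.43.
Round up.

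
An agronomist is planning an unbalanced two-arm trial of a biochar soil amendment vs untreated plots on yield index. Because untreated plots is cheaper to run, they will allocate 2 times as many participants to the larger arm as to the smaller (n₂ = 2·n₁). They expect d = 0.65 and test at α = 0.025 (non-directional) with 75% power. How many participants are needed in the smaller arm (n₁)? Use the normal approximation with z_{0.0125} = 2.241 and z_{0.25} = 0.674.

n₁ = 31

With allocation ratio k = n₂/n₁ = 2, Var(x̄₁−x̄₂) = σ²(1/n₁ + 1/(k·n₁)) = σ²·(k+1)/(k·n₁).
So n₁ = (1 + 1/k)·((z_{α/2} + z_β)/d)² = 1.500 × (2.915/0.65)².
n₁ = 1.500 × 20.11 = 30.2.
Round up: n₁ = 31, giving n₂ = 2 × 31 = 62.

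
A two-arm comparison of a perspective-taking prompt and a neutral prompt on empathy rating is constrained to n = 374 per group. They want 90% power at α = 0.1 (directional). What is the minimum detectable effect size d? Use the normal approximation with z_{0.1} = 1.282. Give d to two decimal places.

For two independent groups of n = 374 each: d_min = (z_{α} + z_β)·√(2/n).
z-sum = 1.282 + 1.282 = 2.564.
d_min = 2.564 × √(2/374) = 2.564 × 0.0731 = 0.187.

d_min ≈ 0.19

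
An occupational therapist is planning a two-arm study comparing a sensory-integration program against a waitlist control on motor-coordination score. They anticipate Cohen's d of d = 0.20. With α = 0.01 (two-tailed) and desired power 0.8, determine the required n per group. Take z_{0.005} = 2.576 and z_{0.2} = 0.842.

n = 585 per group

For two independent groups with equal n: n = 2·((z_{α/2} + z_β) / d)².
z_{α/2} + z_β = 2.576 + 0.842 = 3.418.
n = 2 × (3.418 / 0.20)² = 2 × 17.090² = 2 × 292.07 = 584.1.
Round up to the next whole participant.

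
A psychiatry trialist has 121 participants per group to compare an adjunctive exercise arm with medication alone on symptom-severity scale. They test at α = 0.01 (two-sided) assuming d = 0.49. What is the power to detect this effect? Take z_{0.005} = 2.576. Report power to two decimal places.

power ≈ 0.89

For two equal groups, power = Φ(d·√(n/2) − z_{α/2}).
d·√(n/2) = 0.49 × √(121/2) = 0.49 × 7.778 = 3.811.
z_β = 3.811 − 2.576 = 1.235.
Power = Φ(1.235) = 0.892.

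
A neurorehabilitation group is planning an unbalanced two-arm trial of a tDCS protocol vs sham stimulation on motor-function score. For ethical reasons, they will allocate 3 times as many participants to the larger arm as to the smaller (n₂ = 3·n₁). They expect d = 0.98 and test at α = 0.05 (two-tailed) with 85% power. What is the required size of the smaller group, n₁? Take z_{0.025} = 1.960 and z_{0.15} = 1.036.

With allocation ratio k = n₂/n₁ = 3, Var(x̄₁−x̄₂) = σ²(1/n₁ + 1/(k·n₁)) = σ²·(k+1)/(k·n₁).
So n₁ = (1 + 1/k)·((z_{α/2} + z_β)/d)² = 1.333 × (2.996/0.98)².
n₁ = 1.333 × 9.35 = 12.5.
Round up: n₁ = 13, giving n₂ = 3 × 13 = 39.

n₁ = 13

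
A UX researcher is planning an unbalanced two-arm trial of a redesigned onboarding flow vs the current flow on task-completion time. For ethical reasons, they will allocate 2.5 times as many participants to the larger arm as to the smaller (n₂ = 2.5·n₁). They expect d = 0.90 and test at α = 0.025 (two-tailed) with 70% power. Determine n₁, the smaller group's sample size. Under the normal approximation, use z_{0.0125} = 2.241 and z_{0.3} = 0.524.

With allocation ratio k = n₂/n₁ = 2.5, Var(x̄₁−x̄₂) = σ²(1/n₁ + 1/(k·n₁)) = σ²·(k+1)/(k·n₁).
So n₁ = (1 + 1/k)·((z_{α/2} + z_β)/d)² = 1.400 × (2.765/0.90)².
n₁ = 1.400 × 9.44 = 13.2.
Round up: n₁ = 14, giving n₂ = 2.5 × 14 = 35.

n₁ = 14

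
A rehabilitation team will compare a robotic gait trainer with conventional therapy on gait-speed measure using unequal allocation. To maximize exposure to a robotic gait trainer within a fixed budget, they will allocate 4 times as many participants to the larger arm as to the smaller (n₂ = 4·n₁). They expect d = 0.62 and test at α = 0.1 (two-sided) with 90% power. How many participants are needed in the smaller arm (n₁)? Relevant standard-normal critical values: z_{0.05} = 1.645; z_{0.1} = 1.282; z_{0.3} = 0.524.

With allocation ratio k = n₂/n₁ = 4, Var(x̄₁−x̄₂) = σ²(1/n₁ + 1/(k·n₁)) = σ²·(k+1)/(k·n₁).
So n₁ = (1 + 1/k)·((z_{α/2} + z_β)/d)² = 1.250 × (2.927/0.62)².
n₁ = 1.250 × 22.29 = 27.9.
Round up: n₁ = 28, giving n₂ = 4 × 28 = 112.

n₁ = 28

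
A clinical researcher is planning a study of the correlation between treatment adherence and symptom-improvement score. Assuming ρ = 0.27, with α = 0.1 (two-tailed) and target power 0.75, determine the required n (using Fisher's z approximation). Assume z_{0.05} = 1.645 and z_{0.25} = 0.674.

n = 74

Fisher's z: C = ½·ln((1+r)/(1−r)) = ½·ln(1.7397) = 0.2769.
n = ((z_{α/2} + z_β)/C)² + 3.
(1.645 + 0.674) / 0.2769 = 2.319 / 0.2769 = 8.375.
n = 8.375² + 3 = 70.14 + 3 = 73.1.
Round up.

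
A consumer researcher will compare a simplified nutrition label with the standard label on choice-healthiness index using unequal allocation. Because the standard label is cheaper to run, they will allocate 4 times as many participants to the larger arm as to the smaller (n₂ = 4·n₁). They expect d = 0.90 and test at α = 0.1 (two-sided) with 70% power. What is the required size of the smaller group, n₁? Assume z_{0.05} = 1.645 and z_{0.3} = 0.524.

With allocation ratio k = n₂/n₁ = 4, Var(x̄₁−x̄₂) = σ²(1/n₁ + 1/(k·n₁)) = σ²·(k+1)/(k·n₁).
So n₁ = (1 + 1/k)·((z_{α/2} + z_β)/d)² = 1.250 × (2.169/0.90)².
n₁ = 1.250 × 5.81 = 7.3.
Round up: n₁ = 8, giving n₂ = 4 × 8 = 32.

n₁ = 8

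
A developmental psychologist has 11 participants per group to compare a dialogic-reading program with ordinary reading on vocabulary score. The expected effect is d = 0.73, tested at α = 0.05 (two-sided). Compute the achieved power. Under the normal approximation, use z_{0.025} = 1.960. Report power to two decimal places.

For two equal groups, power = Φ(d·√(n/2) − z_{α/2}).
d·√(n/2) = 0.73 × √(11/2) = 0.73 × 2.345 = 1.712.
z_β = 1.712 − 1.960 = -0.248.
Power = Φ(-0.248) = 0.402.

power ≈ 0.40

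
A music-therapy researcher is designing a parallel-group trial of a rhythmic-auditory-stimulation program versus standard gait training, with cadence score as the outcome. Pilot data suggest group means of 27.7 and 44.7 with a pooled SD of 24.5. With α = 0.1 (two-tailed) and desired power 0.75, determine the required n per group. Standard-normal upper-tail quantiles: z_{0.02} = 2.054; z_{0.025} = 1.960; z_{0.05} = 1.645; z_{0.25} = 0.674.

n = 23 per group

Cohen's d = |M₁ − M₂| / SD_pooled = |27.7 − 44.7| / 24.5 = 17.0 / 24.5 = 0.694.
For two independent groups with equal n: n = 2·((z_{α/2} + z_β) / d)².
z_{α/2} + z_β = 1.645 + 0.674 = 2.319.
n = 2 × (2.319 / 0.694)² = 2 × 3.341² = 2 × 11.17 = 22.3.
Round up to the next whole participant.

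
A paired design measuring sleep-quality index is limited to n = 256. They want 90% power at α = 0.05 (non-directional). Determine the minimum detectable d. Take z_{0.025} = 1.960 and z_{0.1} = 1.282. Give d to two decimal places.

d_min ≈ 0.20

For a single sample (or paired design) of n = 256: d_min = (z_{α/2} + z_β)/√n.
z-sum = 1.960 + 1.282 = 3.242.
d_min = 3.242 / √256 = 3.242 / 16.000 = 0.203.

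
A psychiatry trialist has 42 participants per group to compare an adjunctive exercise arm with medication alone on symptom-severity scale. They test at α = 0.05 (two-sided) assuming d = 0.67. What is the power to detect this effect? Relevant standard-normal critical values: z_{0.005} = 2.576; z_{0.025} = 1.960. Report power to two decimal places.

power ≈ 0.87

For two equal groups, power = Φ(d·√(n/2) − z_{α/2}).
d·√(n/2) = 0.67 × √(42/2) = 0.67 × 4.583 = 3.070.
z_β = 3.070 − 1.960 = 1.110.
Power = Φ(1.110) = 0.867.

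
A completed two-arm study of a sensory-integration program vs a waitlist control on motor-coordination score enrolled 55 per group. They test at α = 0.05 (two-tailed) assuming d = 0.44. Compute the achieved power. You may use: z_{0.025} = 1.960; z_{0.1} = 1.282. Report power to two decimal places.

power ≈ 0.64

For two equal groups, power = Φ(d·√(n/2) − z_{α/2}).
d·√(n/2) = 0.44 × √(55/2) = 0.44 × 5.244 = 2.307.
z_β = 2.307 − 1.960 = 0.347.
Power = Φ(0.347) = 0.636.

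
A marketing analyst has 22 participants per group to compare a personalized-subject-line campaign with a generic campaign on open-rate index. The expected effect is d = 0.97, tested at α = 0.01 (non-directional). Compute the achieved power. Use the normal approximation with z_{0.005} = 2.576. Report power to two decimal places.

power ≈ 0.74

For two equal groups, power = Φ(d·√(n/2) − z_{α/2}).
d·√(n/2) = 0.97 × √(22/2) = 0.97 × 3.317 = 3.217.
z_β = 3.217 − 2.576 = 0.641.
Power = Φ(0.641) = 0.739.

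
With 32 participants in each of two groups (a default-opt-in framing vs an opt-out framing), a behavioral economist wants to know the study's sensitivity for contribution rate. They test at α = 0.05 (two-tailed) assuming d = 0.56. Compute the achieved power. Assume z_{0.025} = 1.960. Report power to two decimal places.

For two equal groups, power = Φ(d·√(n/2) − z_{α/2}).
d·√(n/2) = 0.56 × √(32/2) = 0.56 × 4.000 = 2.240.
z_β = 2.240 − 1.960 = 0.280.
Power = Φ(0.280) = 0.610.

power ≈ 0.61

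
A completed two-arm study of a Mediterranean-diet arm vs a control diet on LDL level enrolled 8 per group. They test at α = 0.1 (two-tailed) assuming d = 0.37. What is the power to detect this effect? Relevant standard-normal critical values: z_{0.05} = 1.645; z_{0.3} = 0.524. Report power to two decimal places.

For two equal groups, power = Φ(d·√(n/2) − z_{α/2}).
d·√(n/2) = 0.37 × √(8/2) = 0.37 × 2.000 = 0.740.
z_β = 0.740 − 1.645 = -0.905.
Power = Φ(-0.905) = 0.183.

power ≈ 0.18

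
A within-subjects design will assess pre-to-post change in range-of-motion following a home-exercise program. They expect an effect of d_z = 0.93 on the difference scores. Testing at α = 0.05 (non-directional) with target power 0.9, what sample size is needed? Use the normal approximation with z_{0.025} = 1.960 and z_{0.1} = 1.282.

For a paired (one-sample on differences) test: n = ((z_{α/2} + z_β) / d)².
z_{α/2} + z_β = 1.960 + 1.282 = 3.242.
n = (3.242 / 0.93)² = 3.486² = 12.15.
Round up.

n = 13 pairs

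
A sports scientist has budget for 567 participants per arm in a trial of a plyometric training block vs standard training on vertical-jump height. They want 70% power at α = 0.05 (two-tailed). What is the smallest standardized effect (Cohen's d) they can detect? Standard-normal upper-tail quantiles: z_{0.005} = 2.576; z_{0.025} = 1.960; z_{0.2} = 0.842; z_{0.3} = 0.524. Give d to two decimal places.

d_min ≈ 0.15

For two independent groups of n = 567 each: d_min = (z_{α/2} + z_β)·√(2/n).
z-sum = 1.960 + 0.524 = 2.484.
d_min = 2.484 × √(2/567) = 2.484 × 0.0594 = 0.148.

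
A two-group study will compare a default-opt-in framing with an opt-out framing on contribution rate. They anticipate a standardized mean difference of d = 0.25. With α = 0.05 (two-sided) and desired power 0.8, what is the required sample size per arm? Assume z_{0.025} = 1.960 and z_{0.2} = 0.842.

n = 252 per group

For two independent groups with equal n: n = 2·((z_{α/2} + z_β) / d)².
z_{α/2} + z_β = 1.960 + 0.842 = 2.802.
n = 2 × (2.802 / 0.25)² = 2 × 11.208² = 2 × 125.62 = 251.2.
Round up to the next whole participant.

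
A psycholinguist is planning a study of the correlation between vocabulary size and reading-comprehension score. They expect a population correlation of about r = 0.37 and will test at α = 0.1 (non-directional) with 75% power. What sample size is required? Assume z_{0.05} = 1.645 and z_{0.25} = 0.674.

n = 39

Fisher's z: C = ½·ln((1+r)/(1−r)) = ½·ln(2.1746) = 0.3884.
n = ((z_{α/2} + z_β)/C)² + 3.
(1.645 + 0.674) / 0.3884 = 2.319 / 0.3884 = 5.971.
n = 5.971² + 3 = 35.65 + 3 = 38.6.
Round up.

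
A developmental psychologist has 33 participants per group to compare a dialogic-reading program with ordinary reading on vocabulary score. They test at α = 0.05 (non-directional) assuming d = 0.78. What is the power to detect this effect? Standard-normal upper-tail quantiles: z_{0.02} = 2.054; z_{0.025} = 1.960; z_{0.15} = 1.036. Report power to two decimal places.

power ≈ 0.89

For two equal groups, power = Φ(d·√(n/2) − z_{α/2}).
d·√(n/2) = 0.78 × √(33/2) = 0.78 × 4.062 = 3.168.
z_β = 3.168 − 1.960 = 1.208.
Power = Φ(1.208) = 0.887.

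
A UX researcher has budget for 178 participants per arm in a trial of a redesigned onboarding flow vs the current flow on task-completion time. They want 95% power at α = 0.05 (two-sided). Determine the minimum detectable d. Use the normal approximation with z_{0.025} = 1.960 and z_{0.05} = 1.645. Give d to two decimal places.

For two independent groups of n = 178 each: d_min = (z_{α/2} + z_β)·√(2/n).
z-sum = 1.960 + 1.645 = 3.605.
d_min = 3.605 × √(2/178) = 3.605 × 0.1060 = 0.382.

d_min ≈ 0.38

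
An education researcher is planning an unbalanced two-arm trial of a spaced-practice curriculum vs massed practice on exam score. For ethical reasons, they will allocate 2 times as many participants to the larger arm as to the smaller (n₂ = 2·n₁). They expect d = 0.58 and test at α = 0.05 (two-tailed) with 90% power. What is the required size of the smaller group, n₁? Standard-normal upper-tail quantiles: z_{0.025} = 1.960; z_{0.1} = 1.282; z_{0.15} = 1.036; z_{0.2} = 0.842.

With allocation ratio k = n₂/n₁ = 2, Var(x̄₁−x̄₂) = σ²(1/n₁ + 1/(k·n₁)) = σ²·(k+1)/(k·n₁).
So n₁ = (1 + 1/k)·((z_{α/2} + z_β)/d)² = 1.500 × (3.242/0.58)².
n₁ = 1.500 × 31.24 = 46.9.
Round up: n₁ = 47, giving n₂ = 2 × 47 = 94.

n₁ = 47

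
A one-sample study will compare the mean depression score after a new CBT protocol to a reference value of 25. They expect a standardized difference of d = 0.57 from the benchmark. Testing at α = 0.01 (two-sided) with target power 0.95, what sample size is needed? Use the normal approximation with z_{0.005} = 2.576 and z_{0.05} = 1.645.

n = 55

For a one-sample test: n = ((z_{α/2} + z_β) / d)².
z_{α/2} + z_β = 2.576 + 1.645 = 4.221.
n = (4.221 / 0.57)² = 7.405² = 54.84.
Round up.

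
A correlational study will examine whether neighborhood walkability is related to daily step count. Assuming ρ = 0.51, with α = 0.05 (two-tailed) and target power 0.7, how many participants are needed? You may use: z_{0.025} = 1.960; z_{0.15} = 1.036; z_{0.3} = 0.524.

n = 23

Fisher's z: C = ½·ln((1+r)/(1−r)) = ½·ln(3.0816) = 0.5627.
n = ((z_{α/2} + z_β)/C)² + 3.
(1.960 + 0.524) / 0.5627 = 2.484 / 0.5627 = 4.414.
n = 4.414² + 3 = 19.49 + 3 = 22.5.
Round up.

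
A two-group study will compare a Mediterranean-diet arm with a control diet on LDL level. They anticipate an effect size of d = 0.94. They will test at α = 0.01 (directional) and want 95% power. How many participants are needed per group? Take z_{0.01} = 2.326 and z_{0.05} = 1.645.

n = 36 per group

For two independent groups with equal n: n = 2·((z_{α} + z_β) / d)².
z_{α} + z_β = 2.326 + 1.645 = 3.971.
n = 2 × (3.971 / 0.94)² = 2 × 4.224² = 2 × 17.85 = 35.7.
Round up to the next whole participant.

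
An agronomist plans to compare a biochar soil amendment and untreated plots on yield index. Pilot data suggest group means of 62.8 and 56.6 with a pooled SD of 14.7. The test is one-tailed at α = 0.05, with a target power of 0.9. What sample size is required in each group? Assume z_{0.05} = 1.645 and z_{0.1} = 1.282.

Cohen's d = |M₁ − M₂| / SD_pooled = |62.8 − 56.6| / 14.7 = 6.2 / 14.7 = 0.422.
For two independent groups with equal n: n = 2·((z_{α} + z_β) / d)².
z_{α} + z_β = 1.645 + 1.282 = 2.927.
n = 2 × (2.927 / 0.422)² = 2 × 6.936² = 2 × 48.11 = 96.2.
Round up to the next whole participant.

n = 97 per group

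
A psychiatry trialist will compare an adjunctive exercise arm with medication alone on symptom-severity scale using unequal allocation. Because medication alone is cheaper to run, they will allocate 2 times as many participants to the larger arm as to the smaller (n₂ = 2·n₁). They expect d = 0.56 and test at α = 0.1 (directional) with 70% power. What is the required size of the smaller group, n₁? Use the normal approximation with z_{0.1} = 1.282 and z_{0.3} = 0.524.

With allocation ratio k = n₂/n₁ = 2, Var(x̄₁−x̄₂) = σ²(1/n₁ + 1/(k·n₁)) = σ²·(k+1)/(k·n₁).
So n₁ = (1 + 1/k)·((z_{α} + z_β)/d)² = 1.500 × (1.806/0.56)².
n₁ = 1.500 × 10.40 = 15.6.
Round up: n₁ = 16, giving n₂ = 2 × 16 = 32.

n₁ = 16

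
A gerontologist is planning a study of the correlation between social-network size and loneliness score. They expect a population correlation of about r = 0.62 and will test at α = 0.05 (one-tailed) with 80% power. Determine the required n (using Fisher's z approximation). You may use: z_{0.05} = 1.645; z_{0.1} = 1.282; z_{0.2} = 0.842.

n = 15

Fisher's z: C = ½·ln((1+r)/(1−r)) = ½·ln(4.2632) = 0.7250.
n = ((z_{α} + z_β)/C)² + 3.
(1.645 + 0.842) / 0.7250 = 2.487 / 0.7250 = 3.430.
n = 3.430² + 3 = 11.77 + 3 = 14.8.
Round up.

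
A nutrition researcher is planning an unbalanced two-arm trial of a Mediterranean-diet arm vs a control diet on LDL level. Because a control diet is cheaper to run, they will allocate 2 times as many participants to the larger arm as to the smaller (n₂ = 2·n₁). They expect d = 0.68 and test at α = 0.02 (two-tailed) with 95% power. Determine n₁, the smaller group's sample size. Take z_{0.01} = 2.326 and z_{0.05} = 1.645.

With allocation ratio k = n₂/n₁ = 2, Var(x̄₁−x̄₂) = σ²(1/n₁ + 1/(k·n₁)) = σ²·(k+1)/(k·n₁).
So n₁ = (1 + 1/k)·((z_{α/2} + z_β)/d)² = 1.500 × (3.971/0.68)².
n₁ = 1.500 × 34.10 = 51.2.
Round up: n₁ = 52, giving n₂ = 2 × 52 = 104.

n₁ = 52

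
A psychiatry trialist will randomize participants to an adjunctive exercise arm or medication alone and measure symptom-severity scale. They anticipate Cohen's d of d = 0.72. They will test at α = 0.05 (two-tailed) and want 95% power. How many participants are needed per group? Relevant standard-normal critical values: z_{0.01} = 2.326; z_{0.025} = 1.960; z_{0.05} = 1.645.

For two independent groups with equal n: n = 2·((z_{α/2} + z_β) / d)².
z_{α/2} + z_β = 1.960 + 1.645 = 3.605.
n = 2 × (3.605 / 0.72)² = 2 × 5.007² = 2 × 25.07 = 50.1.
Round up to the next whole participant.

n = 51 per group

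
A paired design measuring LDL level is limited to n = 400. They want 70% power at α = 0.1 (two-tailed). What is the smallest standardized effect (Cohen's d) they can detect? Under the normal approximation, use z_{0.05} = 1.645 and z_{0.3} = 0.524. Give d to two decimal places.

d_min ≈ 0.11

For a single sample (or paired design) of n = 400: d_min = (z_{α/2} + z_β)/√n.
z-sum = 1.645 + 0.524 = 2.169.
d_min = 2.169 / √400 = 2.169 / 20.000 = 0.108.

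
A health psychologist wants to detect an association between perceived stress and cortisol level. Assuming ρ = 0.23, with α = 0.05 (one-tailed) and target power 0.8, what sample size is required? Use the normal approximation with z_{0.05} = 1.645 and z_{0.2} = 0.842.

n = 116

Fisher's z: C = ½·ln((1+r)/(1−r)) = ½·ln(1.5974) = 0.2342.
n = ((z_{α} + z_β)/C)² + 3.
(1.645 + 0.842) / 0.2342 = 2.487 / 0.2342 = 10.619.
n = 10.619² + 3 = 112.77 + 3 = 115.8.
Round up.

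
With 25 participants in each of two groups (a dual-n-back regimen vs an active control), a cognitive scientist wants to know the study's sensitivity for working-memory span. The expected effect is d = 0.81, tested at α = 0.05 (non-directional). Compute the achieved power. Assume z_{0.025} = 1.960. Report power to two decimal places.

power ≈ 0.82

For two equal groups, power = Φ(d·√(n/2) − z_{α/2}).
d·√(n/2) = 0.81 × √(25/2) = 0.81 × 3.536 = 2.864.
z_β = 2.864 − 1.960 = 0.904.
Power = Φ(0.904) = 0.817.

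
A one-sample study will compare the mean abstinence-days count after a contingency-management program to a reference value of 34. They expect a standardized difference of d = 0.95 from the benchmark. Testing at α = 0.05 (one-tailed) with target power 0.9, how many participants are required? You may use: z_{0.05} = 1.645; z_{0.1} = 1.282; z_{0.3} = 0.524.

For a one-sample test: n = ((z_{α} + z_β) / d)².
z_{α} + z_β = 1.645 + 1.282 = 2.927.
n = (2.927 / 0.95)² = 3.081² = 9.49.
Round up.

n = 10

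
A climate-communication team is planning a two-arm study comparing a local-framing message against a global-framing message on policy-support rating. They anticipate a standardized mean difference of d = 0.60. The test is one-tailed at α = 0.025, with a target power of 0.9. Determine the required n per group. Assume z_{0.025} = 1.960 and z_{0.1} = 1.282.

n = 59 per group

For two independent groups with equal n: n = 2·((z_{α} + z_β) / d)².
z_{α} + z_β = 1.960 + 1.282 = 3.242.
n = 2 × (3.242 / 0.60)² = 2 × 5.403² = 2 × 29.20 = 58.4.
Round up to the next whole participant.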